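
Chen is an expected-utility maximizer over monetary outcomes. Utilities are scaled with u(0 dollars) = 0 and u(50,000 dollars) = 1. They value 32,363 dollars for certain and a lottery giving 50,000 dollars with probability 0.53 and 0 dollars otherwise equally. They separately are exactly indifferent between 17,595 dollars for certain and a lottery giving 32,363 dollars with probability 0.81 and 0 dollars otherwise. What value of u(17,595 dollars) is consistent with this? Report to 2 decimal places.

0.43

From the first indifference, u(32,363 dollars) = 0.53·u(50,000 dollars) + 0.47·u(0 dollars) = 0.53·1 + 0.47·0 = 0.53.
Chaining: u(17,595 dollars) = 0.81·0.53 + 0.19·0.00 = 0.4293.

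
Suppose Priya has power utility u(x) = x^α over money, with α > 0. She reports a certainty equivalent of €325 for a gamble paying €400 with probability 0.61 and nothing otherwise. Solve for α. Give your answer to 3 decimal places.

EU(lottery) = 0.61·400^α + 0.39·0 = 0.61·400^α.
Indifference: 325^α = 0.61·400^α, so (325/400)^α = 0.61.
Taking logs: α·ln(325/400) = ln(0.61), so α = -0.494296 / -0.207639 ≈ 2.381.

α ≈ 2.381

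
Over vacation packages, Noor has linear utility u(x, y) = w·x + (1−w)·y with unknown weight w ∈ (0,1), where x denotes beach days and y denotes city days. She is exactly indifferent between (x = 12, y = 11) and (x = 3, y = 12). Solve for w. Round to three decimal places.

Indifference: w·12 + (1−w)·11 = w·3 + (1−w)·12.
Collecting terms: w·9 = (1−w)·1.
Hence w = 1/(9+1) = 1/10 = 0.100.

w = 0.100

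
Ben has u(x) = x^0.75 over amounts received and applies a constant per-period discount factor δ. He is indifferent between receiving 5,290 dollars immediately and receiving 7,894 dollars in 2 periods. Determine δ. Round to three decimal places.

δ ≈ 0.861

Equating discounted utilities: u(5290) = δ^2·u(7894) ⇒ δ^2 = u(5290)/u(7894).
With u(x) = x^0.75: δ^2 = 5290^0.75/7894^0.75 = (5290/7894)^0.75 = 0.74066.
So δ = 0.74066^(1/2) ≈ 0.861.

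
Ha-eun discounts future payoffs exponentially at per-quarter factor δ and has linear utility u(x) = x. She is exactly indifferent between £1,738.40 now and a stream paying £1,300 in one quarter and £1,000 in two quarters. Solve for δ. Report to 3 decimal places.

The stream is worth 1300δ + 1000δ² today, so 1300δ + 1000δ² = 1738.40.
Rearranged: 1000δ² + 1300δ − 1738.40 = 0.
By the quadratic formula (taking the positive root), δ = (−1300 + √8643600.00) / 2000 ≈ 0.820.

δ ≈ 0.820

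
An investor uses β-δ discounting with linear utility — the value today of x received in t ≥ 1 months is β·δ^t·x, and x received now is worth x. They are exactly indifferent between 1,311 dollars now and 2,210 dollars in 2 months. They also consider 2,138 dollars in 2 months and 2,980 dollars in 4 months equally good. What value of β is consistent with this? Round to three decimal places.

Both payoffs in the second observation are in the future, so β drops out: δ^2·2138 = δ^4·2980 ⇒ δ^2 = 2138/2980 = 0.71745, so δ = 0.84702.
Now use the now-vs-future pair: 1311 = β·δ^2·2210 gives β = 1311/(0.71745·2210) ≈ 0.827.

β ≈ 0.827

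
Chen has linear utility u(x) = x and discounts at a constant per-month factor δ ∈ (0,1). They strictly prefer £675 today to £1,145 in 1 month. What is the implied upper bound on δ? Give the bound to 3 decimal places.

δ < 0.590

Under u(x) = x this choice says 675 > δ·1145.
So δ < 675/1145 = 0.58952.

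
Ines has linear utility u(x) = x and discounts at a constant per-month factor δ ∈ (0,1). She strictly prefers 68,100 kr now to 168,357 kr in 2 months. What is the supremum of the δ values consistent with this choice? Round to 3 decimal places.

δ < 0.636

Under u(x) = x this choice says 68100 > δ^2·168357.
Hence δ^2 < 68100/168357 = 0.40450, and x ↦ x^(1/2) is increasing on (0,∞).
δ < (68100/168357)^(1/2) ≈ 0.636.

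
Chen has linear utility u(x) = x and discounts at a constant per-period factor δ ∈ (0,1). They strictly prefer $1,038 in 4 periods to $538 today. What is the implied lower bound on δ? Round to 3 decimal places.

δ > 0.848

Under u(x) = x this choice says 538 < δ^4·1038.
So δ^4 > 538/1038 = 0.51830; taking the 4th root of both positive sides preserves the inequality.
δ > (538/1038)^(1/4) ≈ 0.848.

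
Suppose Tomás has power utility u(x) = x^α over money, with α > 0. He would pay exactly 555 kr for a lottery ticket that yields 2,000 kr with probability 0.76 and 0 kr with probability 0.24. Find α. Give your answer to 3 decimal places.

The lottery's expected utility is 0.76·u(2000) + 0.24·u(0) = 0.76·2000^α (since u(0) = 0 for α > 0).
Equating: 555^α = 0.76·2000^α, i.e. 0.2775^α = 0.76.
Take logs: α = ln 0.76 / ln(555/2000) ≈ 0.21408.

α ≈ 0.214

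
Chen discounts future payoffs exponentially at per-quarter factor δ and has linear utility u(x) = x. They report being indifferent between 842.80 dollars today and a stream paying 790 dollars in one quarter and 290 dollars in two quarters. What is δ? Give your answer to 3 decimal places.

δ ≈ 0.820

Present value of the stream is 790·δ + 290·δ². Indifference gives 790δ + 290δ² = 842.80.
Rearranged: 290δ² + 790δ − 842.80 = 0.
The positive root is δ = [−790 + √(790² + 4·290·842.80)] / (2·290) = (−790 + 1265.602)/580 ≈ 0.820.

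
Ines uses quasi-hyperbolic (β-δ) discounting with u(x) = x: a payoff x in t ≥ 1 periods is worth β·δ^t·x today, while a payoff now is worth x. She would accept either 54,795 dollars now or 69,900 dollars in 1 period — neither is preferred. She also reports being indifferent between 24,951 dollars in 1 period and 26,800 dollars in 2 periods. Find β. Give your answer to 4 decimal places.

The second indifference involves only future payoffs, so β cancels: β·δ^1·24951 = β·δ^2·26800, giving δ = 24951/26800 = 0.93101.
The first indifference: 54795 = β·δ·69900, so β = 54795/(δ·69900) = 54795/(0.93101·69900) ≈ 0.8420.

β ≈ 0.8420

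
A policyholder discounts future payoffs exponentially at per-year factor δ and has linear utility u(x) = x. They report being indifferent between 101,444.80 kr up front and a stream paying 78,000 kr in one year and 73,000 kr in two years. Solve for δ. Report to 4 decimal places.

The stream is worth 78000δ + 73000δ² today, so 78000δ + 73000δ² = 101444.80.
Rearranged: 73000δ² + 78000δ − 101444.80 = 0.
δ = (−78000 + √(78000² + 4·73000·101444.80)) / (2·73000) = (−78000 + √35705881600.00) / 146000 ≈ 0.7600.

δ ≈ 0.7600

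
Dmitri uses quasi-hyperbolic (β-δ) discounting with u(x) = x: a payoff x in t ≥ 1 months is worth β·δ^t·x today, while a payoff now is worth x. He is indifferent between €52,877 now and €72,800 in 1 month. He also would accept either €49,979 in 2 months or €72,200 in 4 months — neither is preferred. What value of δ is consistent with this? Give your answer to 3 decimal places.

The second indifference involves only future payoffs, so β cancels: β·δ^2·49979 = β·δ^4·72200, giving δ^2 = 49979/72200 = 0.69223, so δ = 0.83200.

δ ≈ 0.832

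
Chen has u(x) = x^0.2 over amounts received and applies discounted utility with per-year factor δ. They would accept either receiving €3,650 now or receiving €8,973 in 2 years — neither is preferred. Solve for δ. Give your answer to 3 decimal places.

Indifference means u(3650) = δ^2 · u(8973), so δ^2 = u(3650)/u(8973).
Since u(x) = x^0.2, δ^2 = (3650/8973)^0.2 = 0.40678^0.2 = 0.83535.
Hence δ = (0.83535)^(1/2) = 0.91398.

δ ≈ 0.914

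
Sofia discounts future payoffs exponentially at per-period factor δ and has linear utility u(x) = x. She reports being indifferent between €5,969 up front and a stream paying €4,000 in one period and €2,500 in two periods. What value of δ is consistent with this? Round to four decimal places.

δ ≈ 0.9400

Present value of the stream is 4000·δ + 2500·δ². Indifference gives 4000δ + 2500δ² = 5969.
That is, 2500δ² + 4000δ − 5969 = 0, a quadratic in δ.
δ = (−4000 + √(4000² + 4·2500·5969)) / (2·2500) = (−4000 + √75690000.00) / 5000 ≈ 0.9400.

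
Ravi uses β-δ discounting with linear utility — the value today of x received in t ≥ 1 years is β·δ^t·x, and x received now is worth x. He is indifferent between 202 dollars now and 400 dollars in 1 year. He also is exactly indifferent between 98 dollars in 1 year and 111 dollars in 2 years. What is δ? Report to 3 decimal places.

Both payoffs in the second observation are in the future, so β drops out: δ^1·98 = δ^2·111 ⇒ δ = 98/111 = 0.88288.

δ ≈ 0.883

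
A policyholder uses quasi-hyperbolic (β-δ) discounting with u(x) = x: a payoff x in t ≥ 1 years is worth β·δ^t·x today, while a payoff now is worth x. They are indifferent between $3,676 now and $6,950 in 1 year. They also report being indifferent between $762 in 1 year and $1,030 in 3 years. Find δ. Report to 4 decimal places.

The second indifference involves only future payoffs, so β cancels: β·δ^1·762 = β·δ^3·1030, giving δ^2 = 762/1030 = 0.73981, so δ = 0.86012.

δ ≈ 0.8601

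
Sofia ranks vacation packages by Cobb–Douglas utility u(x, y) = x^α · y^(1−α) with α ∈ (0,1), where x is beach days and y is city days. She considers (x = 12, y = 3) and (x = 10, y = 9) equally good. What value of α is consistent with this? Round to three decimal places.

α ≈ 0.858

Indifference: 12^α · 3^(1−α) = 10^α · 9^(1−α).
(12/10)^α = (9/3)^(1−α); take logs: α·ln(12/10) = (1−α)·ln(9/3), i.e. α·0.182322 = (1−α)·1.098612.
Thus α·(1.280934) = 1.098612, so α = 1.098612/1.280934 ≈ 0.858.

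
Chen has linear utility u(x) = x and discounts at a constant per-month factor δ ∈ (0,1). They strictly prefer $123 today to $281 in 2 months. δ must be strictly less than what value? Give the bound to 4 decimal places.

The preference means 123 > δ^2·281.
So δ^2 < 123/281 = 0.43772; taking the square root of both positive sides preserves the inequality.
δ < (123/281)^(1/2) ≈ 0.6616.

δ < 0.6616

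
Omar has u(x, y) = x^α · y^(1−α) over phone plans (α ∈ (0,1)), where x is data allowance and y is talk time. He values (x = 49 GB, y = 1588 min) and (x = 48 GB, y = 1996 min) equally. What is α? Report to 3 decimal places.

Set the two utilities equal: 49^α·1588^(1−α) = 48^α·1996^(1−α).
(49/48)^α = (1996/1588)^(1−α); take logs: α·ln(49/48) = (1−α)·ln(1996/1588), i.e. α·0.020619 = (1−α)·0.228670.
With A = 0.020619 and B = 0.228670: α·A = (1−α)·B, so α = B/(A+B) = 0.228670/0.249289 ≈ 0.917.

α ≈ 0.917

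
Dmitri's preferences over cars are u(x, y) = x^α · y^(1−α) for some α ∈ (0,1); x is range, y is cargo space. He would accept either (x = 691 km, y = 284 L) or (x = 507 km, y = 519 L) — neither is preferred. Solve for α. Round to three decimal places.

α ≈ 0.661

The Cobb–Douglas utilities coincide, so 691^α·284^(1−α) = 507^α·519^(1−α).
Taking logs: α·ln 691 + (1−α)·ln 284 = α·ln 507 + (1−α)·ln 519, i.e. α·0.309629 = (1−α)·0.602930.
Thus α·(0.912559) = 0.602930, so α = 0.602930/0.912559 ≈ 0.661.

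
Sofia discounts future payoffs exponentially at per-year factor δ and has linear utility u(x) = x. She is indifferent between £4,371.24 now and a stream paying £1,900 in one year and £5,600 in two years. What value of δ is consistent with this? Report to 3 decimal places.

Present value of the stream is 1900·δ + 5600·δ². Indifference gives 1900δ + 5600δ² = 4371.24.
That is, 5600δ² + 1900δ − 4371.24 = 0, a quadratic in δ.
The positive root is δ = [−1900 + √(1900² + 4·5600·4371.24)] / (2·5600) = (−1900 + 10076.000)/11200 ≈ 0.730.

δ ≈ 0.730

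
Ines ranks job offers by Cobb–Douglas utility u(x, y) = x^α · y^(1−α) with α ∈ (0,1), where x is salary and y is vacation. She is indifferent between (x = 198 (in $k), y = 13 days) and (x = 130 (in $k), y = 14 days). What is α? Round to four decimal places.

The Cobb–Douglas utilities coincide, so 198^α·13^(1−α) = 130^α·14^(1−α).
(198/130)^α = (14/13)^(1−α); take logs: α·ln(198/130) = (1−α)·ln(14/13), i.e. α·0.4207326 = (1−α)·0.0741080.
So α/(1−α) = (0.0741080)/(0.4207326) = 0.1761404, and α = 0.1761404/1.1761404 ≈ 0.1498.

α ≈ 0.1498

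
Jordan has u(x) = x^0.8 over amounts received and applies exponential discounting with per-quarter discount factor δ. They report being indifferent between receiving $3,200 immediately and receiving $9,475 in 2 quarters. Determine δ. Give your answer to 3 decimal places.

δ ≈ 0.648

Equating discounted utilities: u(3200) = δ^2·u(9475) ⇒ δ^2 = u(3200)/u(9475).
Since u(x) = x^0.8, δ^2 = (3200/9475)^0.8 = 0.33773^0.8 = 0.41962.
Taking the square root: δ = 0.41962^(1/2) ≈ 0.648.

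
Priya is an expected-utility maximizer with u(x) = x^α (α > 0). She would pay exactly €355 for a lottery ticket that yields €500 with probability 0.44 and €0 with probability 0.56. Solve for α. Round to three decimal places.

EU(lottery) = 0.44·500^α + 0.56·0 = 0.44·500^α.
Indifference: 355^α = 0.44·500^α, so (355/500)^α = 0.44.
Take logs: α = ln 0.44 / ln(355/500) ≈ 2.39709.

α ≈ 2.397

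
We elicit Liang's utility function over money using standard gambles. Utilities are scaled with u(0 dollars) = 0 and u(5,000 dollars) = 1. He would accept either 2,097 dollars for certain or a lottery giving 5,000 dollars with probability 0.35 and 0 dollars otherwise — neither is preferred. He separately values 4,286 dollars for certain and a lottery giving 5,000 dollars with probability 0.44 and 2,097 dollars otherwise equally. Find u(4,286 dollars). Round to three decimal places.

First, u(2,097 dollars) = 0.35·u(5,000 dollars) + 0.65·u(0 dollars) = 0.35.
Chaining: u(4,286 dollars) = 0.44·1.00 + 0.56·0.35 = 0.6360.

0.636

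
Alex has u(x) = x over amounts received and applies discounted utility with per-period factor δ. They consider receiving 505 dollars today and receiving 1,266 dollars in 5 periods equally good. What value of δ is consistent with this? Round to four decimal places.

δ ≈ 0.8321

Equating discounted utilities: u(505) = δ^5·u(1266) ⇒ δ^5 = u(505)/u(1266).
With u(x) = x: δ^5 = 505/1266 = 0.39889.
Taking the 5th root: δ = 0.39889^(1/5) ≈ 0.8321.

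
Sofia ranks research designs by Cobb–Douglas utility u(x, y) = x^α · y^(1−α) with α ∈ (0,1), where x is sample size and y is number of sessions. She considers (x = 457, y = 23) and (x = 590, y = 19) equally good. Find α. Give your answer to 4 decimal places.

α ≈ 0.4279

Set the two utilities equal: 457^α·23^(1−α) = 590^α·19^(1−α).
Taking logs: α·ln 457 + (1−α)·ln 23 = α·ln 590 + (1−α)·ln 19, i.e. α·-0.2554391 = (1−α)·-0.1910552.
Thus α·(-0.4464943) = -0.1910552, so α = -0.1910552/-0.4464943 ≈ 0.4279.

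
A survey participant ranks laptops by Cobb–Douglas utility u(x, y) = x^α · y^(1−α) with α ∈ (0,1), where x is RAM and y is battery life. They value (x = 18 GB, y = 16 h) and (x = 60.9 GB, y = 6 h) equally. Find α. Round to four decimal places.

Set the two utilities equal: 18^α·16^(1−α) = 60.9^α·6^(1−α).
Rearrange to (18/60.9)^α = (6/16)^(1−α) and take logs: α·-1.2188614 = (1−α)·-0.9808293.
With A = -1.2188614 and B = -0.9808293: α·A = (1−α)·B, so α = B/(A+B) = -0.9808293/-2.1996907 ≈ 0.4459.

α ≈ 0.4459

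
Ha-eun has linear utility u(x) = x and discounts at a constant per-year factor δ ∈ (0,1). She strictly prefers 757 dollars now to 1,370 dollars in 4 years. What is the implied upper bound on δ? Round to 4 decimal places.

δ < 0.8622

Comparing present values: 757 > δ^4·1370.
Hence δ^4 < 757/1370 = 0.55255, and x ↦ x^(1/4) is increasing on (0,∞).
δ < (757/1370)^(1/4) ≈ 0.8622.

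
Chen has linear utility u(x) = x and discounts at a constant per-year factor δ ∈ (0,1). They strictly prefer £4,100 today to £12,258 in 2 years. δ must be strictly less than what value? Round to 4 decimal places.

Under u(x) = x this choice says 4100 > δ^2·12258.
Dividing by 12258: δ^2 < 0.33448. Both sides are positive, so the square root keeps the direction.
δ < (4100/12258)^(1/2) ≈ 0.5783.

δ < 0.5783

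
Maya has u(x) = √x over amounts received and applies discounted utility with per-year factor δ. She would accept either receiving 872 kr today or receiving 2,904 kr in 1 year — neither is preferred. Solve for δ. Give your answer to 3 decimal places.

The payoff in 1 year is discounted by δ, so u(872) = δ·u(2904) and δ = u(872)/u(2904).
With u(x) = √x: δ = √872/√2904 = √(872/2904) = 0.54797.

δ ≈ 0.548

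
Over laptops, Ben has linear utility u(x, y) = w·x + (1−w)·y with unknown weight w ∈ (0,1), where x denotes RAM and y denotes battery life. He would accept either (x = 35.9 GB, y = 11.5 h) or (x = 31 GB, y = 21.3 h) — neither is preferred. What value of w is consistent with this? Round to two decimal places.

w = 0.67

u(35.9,11.5) = u(31,21.3) means w·35.9 + (1−w)·11.5 = w·31 + (1−w)·21.3.
w·(35.9−31) = (1−w)·(21.3−11.5), i.e. w·4.9 = (1−w)·9.8.
Hence w = 9.8/(4.9+9.8) = 9.8/14.7 = 0.67.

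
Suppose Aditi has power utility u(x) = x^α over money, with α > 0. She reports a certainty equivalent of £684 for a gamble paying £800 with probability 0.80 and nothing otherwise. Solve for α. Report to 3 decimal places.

α ≈ 1.424

Since u(0) = 0, the lottery's EU is 0.80·800^α.
Setting u(684) equal to that: 684^α = 0.80·800^α ⇒ (684/800)^α = 0.80.
Take logs: α = ln 0.80 / ln(684/800) ≈ 1.42444.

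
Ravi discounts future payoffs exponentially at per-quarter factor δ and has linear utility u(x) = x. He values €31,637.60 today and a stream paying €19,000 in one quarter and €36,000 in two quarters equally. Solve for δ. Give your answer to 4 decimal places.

δ ≈ 0.7100

Present value of the stream is 19000·δ + 36000·δ². Indifference gives 19000δ + 36000δ² = 31637.60.
So 36000δ² + 19000δ − 31637.60 = 0.
δ = (−19000 + √(19000² + 4·36000·31637.60)) / (2·36000) = (−19000 + √4916814400.00) / 72000 ≈ 0.7100.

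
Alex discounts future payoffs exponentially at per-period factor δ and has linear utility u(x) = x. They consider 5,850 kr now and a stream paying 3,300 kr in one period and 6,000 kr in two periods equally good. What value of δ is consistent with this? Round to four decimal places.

The stream is worth 3300δ + 6000δ² today, so 3300δ + 6000δ² = 5850.
So 6000δ² + 3300δ − 5850 = 0.
By the quadratic formula (taking the positive root), δ = (−3300 + √151290000.00) / 12000 ≈ 0.7500.

δ ≈ 0.7500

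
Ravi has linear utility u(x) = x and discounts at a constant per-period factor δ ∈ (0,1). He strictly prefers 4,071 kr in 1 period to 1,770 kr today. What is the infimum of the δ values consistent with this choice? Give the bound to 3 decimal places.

δ > 0.435

Under u(x) = x this choice says 1770 < δ·4071.
Dividing through by 4071 gives δ > 0.43478.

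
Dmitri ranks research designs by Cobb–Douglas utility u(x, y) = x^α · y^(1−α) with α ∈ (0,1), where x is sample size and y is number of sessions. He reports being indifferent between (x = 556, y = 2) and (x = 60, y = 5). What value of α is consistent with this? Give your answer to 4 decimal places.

α ≈ 0.2916

Indifference: 556^α · 2^(1−α) = 60^α · 5^(1−α).
(556/60)^α = (5/2)^(1−α); take logs: α·ln(556/60) = (1−α)·ln(5/2), i.e. α·2.2264237 = (1−α)·0.9162907.
With A = 2.2264237 and B = 0.9162907: α·A = (1−α)·B, so α = B/(A+B) = 0.9162907/3.1427144 ≈ 0.2916.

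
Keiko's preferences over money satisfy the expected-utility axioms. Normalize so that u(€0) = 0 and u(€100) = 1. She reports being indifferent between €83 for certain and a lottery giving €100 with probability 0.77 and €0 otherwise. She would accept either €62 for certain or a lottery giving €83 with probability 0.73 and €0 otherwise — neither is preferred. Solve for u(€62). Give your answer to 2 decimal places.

First, u(€83) = 0.77·u(€100) + 0.23·u(€0) = 0.77.
Then u(€62) = 0.73·u(€83) + 0.27·u(€0) = 0.73·0.77 + 0.27·0.00 = 0.5621.

0.56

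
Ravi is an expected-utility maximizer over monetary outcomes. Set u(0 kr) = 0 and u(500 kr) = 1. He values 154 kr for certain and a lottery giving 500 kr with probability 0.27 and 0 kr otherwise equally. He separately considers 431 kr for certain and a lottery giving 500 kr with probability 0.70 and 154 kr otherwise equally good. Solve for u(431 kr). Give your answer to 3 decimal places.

0.781

From the first indifference, u(154 kr) = 0.27·u(500 kr) + 0.73·u(0 kr) = 0.27·1 + 0.73·0 = 0.27.
Chaining: u(431 kr) = 0.70·1.00 + 0.30·0.27 = 0.7810.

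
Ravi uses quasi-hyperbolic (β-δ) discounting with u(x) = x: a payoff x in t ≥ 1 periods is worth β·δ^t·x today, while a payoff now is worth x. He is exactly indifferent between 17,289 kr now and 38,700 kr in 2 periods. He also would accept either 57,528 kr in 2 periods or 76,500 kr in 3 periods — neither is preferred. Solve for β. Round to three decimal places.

The second indifference involves only future payoffs, so β cancels: β·δ^2·57528 = β·δ^3·76500, giving δ = 57528/76500 = 0.75200.
Substituting δ into 17289 = β·δ^2·38700: β = 17289/(21885.005) ≈ 0.790.

β ≈ 0.790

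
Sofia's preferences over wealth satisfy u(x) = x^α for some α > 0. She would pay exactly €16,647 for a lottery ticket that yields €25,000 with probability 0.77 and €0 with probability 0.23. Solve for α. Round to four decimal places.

α ≈ 0.6427

The lottery's expected utility is 0.77·u(25000) + 0.23·u(0) = 0.77·25000^α (since u(0) = 0 for α > 0).
Setting u(16647) equal to that: 16647^α = 0.77·25000^α ⇒ (16647/25000)^α = 0.77.
α = ln(0.77) / ln(16647/25000) = -0.2613648/-0.4066458 ≈ 0.6427.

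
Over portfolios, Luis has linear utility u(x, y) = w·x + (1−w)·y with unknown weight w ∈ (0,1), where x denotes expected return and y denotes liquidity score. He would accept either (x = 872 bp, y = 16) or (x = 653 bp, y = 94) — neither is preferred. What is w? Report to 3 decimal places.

Indifference: w·872 + (1−w)·16 = w·653 + (1−w)·94.
Rearranging, 219·w − 78·(1−w) = 0.
The marginal rate of substitution is 78/219, so w = 78/(219+78) = 0.263.

w = 0.263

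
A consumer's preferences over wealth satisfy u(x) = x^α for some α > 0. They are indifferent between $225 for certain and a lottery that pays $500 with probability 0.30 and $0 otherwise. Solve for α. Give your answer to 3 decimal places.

α ≈ 1.508

The lottery's expected utility is 0.30·u(500) + 0.70·u(0) = 0.30·500^α (since u(0) = 0 for α > 0).
Setting u(225) equal to that: 225^α = 0.30·500^α ⇒ (225/500)^α = 0.30.
Taking logs: α·ln(225/500) = ln(0.30), so α = -1.203973 / -0.798508 ≈ 1.508.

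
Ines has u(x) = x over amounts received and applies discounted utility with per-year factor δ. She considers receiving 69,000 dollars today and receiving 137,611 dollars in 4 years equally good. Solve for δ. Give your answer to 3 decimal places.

Indifference means u(69000) = δ^4 · u(137611), so δ^4 = u(69000)/u(137611).
With u(x) = x: δ^4 = 69000/137611 = 0.50141.
Taking the 4th root: δ = 0.50141^(1/4) ≈ 0.841.

δ ≈ 0.841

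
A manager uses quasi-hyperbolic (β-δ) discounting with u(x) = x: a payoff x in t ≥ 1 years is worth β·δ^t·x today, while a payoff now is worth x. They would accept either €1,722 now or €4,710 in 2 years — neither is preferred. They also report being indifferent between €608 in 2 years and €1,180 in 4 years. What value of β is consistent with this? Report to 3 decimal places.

β ≈ 0.710

From the later pair, β·δ^2·608 = β·δ^4·1180; dividing through, δ^2 = 608/1180 = 0.51525, so δ = 0.71781.
The first indifference: 1722 = β·δ^2·4710, so β = 1722/(δ^2·4710) = 1722/(0.51525·4710) ≈ 0.710.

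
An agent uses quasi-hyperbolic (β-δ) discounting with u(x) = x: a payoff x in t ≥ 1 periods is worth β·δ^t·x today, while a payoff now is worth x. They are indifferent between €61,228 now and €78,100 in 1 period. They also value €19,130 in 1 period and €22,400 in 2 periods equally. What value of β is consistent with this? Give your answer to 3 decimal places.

The second indifference involves only future payoffs, so β cancels: β·δ^1·19130 = β·δ^2·22400, giving δ = 19130/22400 = 0.85402.
The first indifference: 61228 = β·δ·78100, so β = 61228/(δ·78100) = 61228/(0.85402·78100) ≈ 0.918.

β ≈ 0.918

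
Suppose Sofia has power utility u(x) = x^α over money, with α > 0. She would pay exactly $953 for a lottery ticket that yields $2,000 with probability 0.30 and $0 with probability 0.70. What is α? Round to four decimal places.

Since u(0) = 0, the lottery's EU is 0.30·2000^α.
Setting u(953) equal to that: 953^α = 0.30·2000^α ⇒ (953/2000)^α = 0.30.
Taking logs: α·ln(953/2000) = ln(0.30), so α = -1.2039728 / -0.7412876 ≈ 1.6242.

α ≈ 1.6242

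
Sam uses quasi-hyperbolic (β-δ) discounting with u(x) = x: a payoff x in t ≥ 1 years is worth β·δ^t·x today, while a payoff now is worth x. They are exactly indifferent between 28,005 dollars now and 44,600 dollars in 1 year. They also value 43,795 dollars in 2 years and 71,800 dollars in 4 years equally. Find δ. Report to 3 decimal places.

δ ≈ 0.781

From the later pair, β·δ^2·43795 = β·δ^4·71800; dividing through, δ^2 = 43795/71800 = 0.60996, so δ = 0.78100.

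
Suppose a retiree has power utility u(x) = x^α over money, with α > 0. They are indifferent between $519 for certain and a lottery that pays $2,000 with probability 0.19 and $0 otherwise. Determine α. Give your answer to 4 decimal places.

EU(lottery) = 0.19·2000^α + 0.81·0 = 0.19·2000^α.
Indifference: 519^α = 0.19·2000^α, so (519/2000)^α = 0.19.
Take logs: α = ln 0.19 / ln(519/2000) ≈ 1.231084.

α ≈ 1.2311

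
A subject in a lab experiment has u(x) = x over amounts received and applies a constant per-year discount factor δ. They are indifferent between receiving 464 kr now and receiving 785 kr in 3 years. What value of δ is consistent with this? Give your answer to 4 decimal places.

δ ≈ 0.8392

The payoff in 3 years is discounted by δ^3, so u(464) = δ^3·u(785) and δ^3 = u(464)/u(785).
With u(x) = x: δ^3 = 464/785 = 0.59108.
Taking the cube root: δ = 0.59108^(1/3) ≈ 0.8392.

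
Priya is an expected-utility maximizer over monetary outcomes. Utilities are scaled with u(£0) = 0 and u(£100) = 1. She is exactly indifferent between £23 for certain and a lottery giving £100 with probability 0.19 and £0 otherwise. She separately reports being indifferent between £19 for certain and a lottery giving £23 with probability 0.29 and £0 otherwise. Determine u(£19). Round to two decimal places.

0.06

The first gamble pins u(£23): it must equal 0.19·1 + 0.81·0 = 0.19.
Chaining: u(£19) = 0.29·0.19 + 0.71·0.00 = 0.0551.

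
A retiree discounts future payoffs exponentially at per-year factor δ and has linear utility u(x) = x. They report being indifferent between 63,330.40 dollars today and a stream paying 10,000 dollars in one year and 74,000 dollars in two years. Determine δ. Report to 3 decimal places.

Equating present values: 63330.40 = 10000δ + 74000δ².
That is, 74000δ² + 10000δ − 63330.40 = 0, a quadratic in δ.
The positive root is δ = [−10000 + √(10000² + 4·74000·63330.40)] / (2·74000) = (−10000 + 137280.000)/148000 ≈ 0.860.

δ ≈ 0.860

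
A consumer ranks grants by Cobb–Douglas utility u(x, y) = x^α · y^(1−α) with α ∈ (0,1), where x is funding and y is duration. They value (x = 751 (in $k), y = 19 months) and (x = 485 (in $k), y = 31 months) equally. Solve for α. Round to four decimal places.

α ≈ 0.5282

The Cobb–Douglas utilities coincide, so 751^α·19^(1−α) = 485^α·31^(1−α).
(751/485)^α = (31/19)^(1−α); take logs: α·ln(751/485) = (1−α)·ln(31/19), i.e. α·0.4372568 = (1−α)·0.4895482.
Thus α·(0.9268050) = 0.4895482, so α = 0.4895482/0.9268050 ≈ 0.5282.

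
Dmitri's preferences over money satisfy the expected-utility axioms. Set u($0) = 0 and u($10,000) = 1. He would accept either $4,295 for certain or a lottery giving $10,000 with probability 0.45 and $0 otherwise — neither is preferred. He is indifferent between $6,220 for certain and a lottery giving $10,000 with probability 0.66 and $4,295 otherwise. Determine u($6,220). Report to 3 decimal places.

From the first indifference, u($4,295) = 0.45·u($10,000) + 0.55·u($0) = 0.45·1 + 0.55·0 = 0.45.
The second indifference gives u($6,220) = 0.66·u($10,000) + 0.34·u($4,295) = 0.66·1.00 + 0.34·0.45 = 0.8130.

0.813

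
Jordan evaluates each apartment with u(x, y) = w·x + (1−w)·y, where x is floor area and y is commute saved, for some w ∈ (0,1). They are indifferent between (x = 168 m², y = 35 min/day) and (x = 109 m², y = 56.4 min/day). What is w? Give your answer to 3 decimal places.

w = 0.266

u(168,35) = u(109,56.4) means w·168 + (1−w)·35 = w·109 + (1−w)·56.4.
Rearranging, 59·w − 21.4·(1−w) = 0.
Hence w = 21.4/(59+21.4) = 21.4/80.4 = 0.266.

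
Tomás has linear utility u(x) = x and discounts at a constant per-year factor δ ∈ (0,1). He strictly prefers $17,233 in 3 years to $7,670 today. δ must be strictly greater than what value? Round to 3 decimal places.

Comparing present values: 7670 < δ^3·17233.
Hence δ^3 > 7670/17233 = 0.44508, and x ↦ x^(1/3) is increasing on (0,∞).
δ > 0.44508^(1/3) = 0.764.

δ > 0.764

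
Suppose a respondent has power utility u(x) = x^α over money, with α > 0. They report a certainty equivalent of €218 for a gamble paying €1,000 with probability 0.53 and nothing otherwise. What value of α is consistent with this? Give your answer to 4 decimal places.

The lottery's expected utility is 0.53·u(1000) + 0.47·u(0) = 0.53·1000^α (since u(0) = 0 for α > 0).
Equating: 218^α = 0.53·1000^α, i.e. 0.2180^α = 0.53.
Taking logs: α·ln(218/1000) = ln(0.53), so α = -0.6348783 / -1.5232602 ≈ 0.4168.

α ≈ 0.4168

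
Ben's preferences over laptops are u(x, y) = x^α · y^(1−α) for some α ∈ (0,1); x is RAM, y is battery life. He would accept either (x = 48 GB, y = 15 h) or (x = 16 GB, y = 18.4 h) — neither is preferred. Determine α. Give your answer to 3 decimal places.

Indifference: 48^α · 15^(1−α) = 16^α · 18.4^(1−α).
Rearrange to (48/16)^α = (18.4/15)^(1−α) and take logs: α·1.098612 = (1−α)·0.204300.
So α/(1−α) = (0.204300)/(1.098612) = 0.185962, and α = 0.185962/1.185962 ≈ 0.157.

α ≈ 0.157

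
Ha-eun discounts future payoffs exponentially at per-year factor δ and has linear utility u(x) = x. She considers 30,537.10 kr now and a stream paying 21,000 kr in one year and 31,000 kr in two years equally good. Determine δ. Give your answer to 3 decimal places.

δ ≈ 0.710

Present value of the stream is 21000·δ + 31000·δ². Indifference gives 21000δ + 31000δ² = 30537.10.
Rearranged: 31000δ² + 21000δ − 30537.10 = 0.
The positive root is δ = [−21000 + √(21000² + 4·31000·30537.10)] / (2·31000) = (−21000 + 65020.000)/62000 ≈ 0.710.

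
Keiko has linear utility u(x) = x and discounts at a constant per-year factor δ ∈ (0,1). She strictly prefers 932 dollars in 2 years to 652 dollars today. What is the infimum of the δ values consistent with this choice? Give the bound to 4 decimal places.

Under u(x) = x this choice says 652 < δ^2·932.
So δ^2 > 652/932 = 0.69957; taking the square root of both positive sides preserves the inequality.
δ > 0.69957^(1/2) = 0.8364.

δ > 0.8364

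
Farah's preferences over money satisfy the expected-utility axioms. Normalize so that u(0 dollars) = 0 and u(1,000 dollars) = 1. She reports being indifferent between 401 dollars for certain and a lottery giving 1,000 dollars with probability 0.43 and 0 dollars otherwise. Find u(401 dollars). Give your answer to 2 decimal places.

0.43

By the standard-gamble method, u(401 dollars) is just the indifference probability on the best outcome: 0.43.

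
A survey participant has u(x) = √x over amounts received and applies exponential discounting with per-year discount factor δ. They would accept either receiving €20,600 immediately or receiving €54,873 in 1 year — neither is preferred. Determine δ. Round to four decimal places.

Equating discounted utilities: u(20600) = δ·u(54873) ⇒ δ = u(20600)/u(54873).
Since u(x) = √x, δ = √(20600/54873) = 0.61271.

δ ≈ 0.6127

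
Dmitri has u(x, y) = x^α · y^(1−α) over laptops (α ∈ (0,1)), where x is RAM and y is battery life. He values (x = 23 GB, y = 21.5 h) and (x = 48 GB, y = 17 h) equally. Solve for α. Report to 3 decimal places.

α ≈ 0.242

The Cobb–Douglas utilities coincide, so 23^α·21.5^(1−α) = 48^α·17^(1−α).
Rearrange to (23/48)^α = (17/21.5)^(1−α) and take logs: α·-0.735707 = (1−α)·-0.234840.
Thus α·(-0.970547) = -0.234840, so α = -0.234840/-0.970547 ≈ 0.242.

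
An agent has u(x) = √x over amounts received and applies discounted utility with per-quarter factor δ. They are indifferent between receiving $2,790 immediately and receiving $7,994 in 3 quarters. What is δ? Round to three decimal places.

The payoff in 3 quarters is discounted by δ^3, so u(2790) = δ^3·u(7994) and δ^3 = u(2790)/u(7994).
Since u(x) = √x, δ^3 = √(2790/7994) = 0.59077.
Taking the cube root: δ = 0.59077^(1/3) ≈ 0.839.

δ ≈ 0.839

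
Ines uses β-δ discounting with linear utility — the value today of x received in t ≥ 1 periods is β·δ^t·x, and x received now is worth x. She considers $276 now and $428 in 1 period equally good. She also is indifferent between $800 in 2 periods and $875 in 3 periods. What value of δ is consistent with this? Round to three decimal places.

From the later pair, β·δ^2·800 = β·δ^3·875; dividing through, δ = 800/875 = 0.91429.

δ ≈ 0.914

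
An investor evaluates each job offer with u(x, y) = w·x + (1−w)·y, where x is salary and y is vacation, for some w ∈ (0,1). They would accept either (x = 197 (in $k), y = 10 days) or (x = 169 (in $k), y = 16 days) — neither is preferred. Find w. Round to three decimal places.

w = 0.176

u(197,10) = u(169,16) means w·197 + (1−w)·10 = w·169 + (1−w)·16.
Collecting terms: w·28 = (1−w)·6.
Hence w = 6/(28+6) = 6/34 = 0.176.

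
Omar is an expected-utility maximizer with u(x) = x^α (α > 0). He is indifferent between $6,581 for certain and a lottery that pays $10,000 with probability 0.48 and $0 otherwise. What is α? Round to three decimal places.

α ≈ 1.754

The lottery's expected utility is 0.48·u(10000) + 0.52·u(0) = 0.48·10000^α (since u(0) = 0 for α > 0).
Setting u(6581) equal to that: 6581^α = 0.48·10000^α ⇒ (6581/10000)^α = 0.48.
Take logs: α = ln 0.48 / ln(6581/10000) ≈ 1.75424.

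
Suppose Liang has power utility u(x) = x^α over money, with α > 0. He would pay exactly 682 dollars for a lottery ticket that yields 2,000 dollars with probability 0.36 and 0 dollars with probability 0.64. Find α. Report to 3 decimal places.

α ≈ 0.950

EU(lottery) = 0.36·2000^α + 0.64·0 = 0.36·2000^α.
Indifference: 682^α = 0.36·2000^α, so (682/2000)^α = 0.36.
Taking logs: α·ln(682/2000) = ln(0.36), so α = -1.021651 / -1.075873 ≈ 0.950.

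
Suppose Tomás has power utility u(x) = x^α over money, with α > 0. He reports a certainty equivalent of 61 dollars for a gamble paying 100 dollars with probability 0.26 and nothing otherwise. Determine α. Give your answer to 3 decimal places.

The lottery's expected utility is 0.26·u(100) + 0.74·u(0) = 0.26·100^α (since u(0) = 0 for α > 0).
Equating: 61^α = 0.26·100^α, i.e. 0.6100^α = 0.26.
Take logs: α = ln 0.26 / ln(61/100) ≈ 2.72524.

α ≈ 2.725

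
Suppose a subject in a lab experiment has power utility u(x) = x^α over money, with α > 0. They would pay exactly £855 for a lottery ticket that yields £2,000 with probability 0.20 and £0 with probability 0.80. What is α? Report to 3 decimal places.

α ≈ 1.894

EU(lottery) = 0.20·2000^α + 0.80·0 = 0.20·2000^α.
Setting u(855) equal to that: 855^α = 0.20·2000^α ⇒ (855/2000)^α = 0.20.
Take logs: α = ln 0.20 / ln(855/2000) ≈ 1.89390.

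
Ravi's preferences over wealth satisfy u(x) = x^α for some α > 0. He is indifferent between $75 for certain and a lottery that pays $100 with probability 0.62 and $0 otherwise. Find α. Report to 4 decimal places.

Since u(0) = 0, the lottery's EU is 0.62·100^α.
Setting u(75) equal to that: 75^α = 0.62·100^α ⇒ (75/100)^α = 0.62.
α = ln(0.62) / ln(75/100) = -0.4780358/-0.2876821 ≈ 1.6617.

α ≈ 1.6617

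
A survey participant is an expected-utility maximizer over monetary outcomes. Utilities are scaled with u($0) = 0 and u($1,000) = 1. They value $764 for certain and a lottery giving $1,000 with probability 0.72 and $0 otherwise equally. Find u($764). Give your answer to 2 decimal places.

u($764) equals the lottery's expected utility: 0.72·1 + 0.28·0 = 0.72.

0.72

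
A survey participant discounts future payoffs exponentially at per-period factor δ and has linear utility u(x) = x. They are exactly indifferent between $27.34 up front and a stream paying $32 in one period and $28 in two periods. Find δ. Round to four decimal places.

δ ≈ 0.5700

Equating present values: 27.34 = 32δ + 28δ².
That is, 28δ² + 32δ − 27.34 = 0, a quadratic in δ.
The positive root is δ = [−32 + √(32² + 4·28·27.34)] / (2·28) = (−32 + 63.922)/56 ≈ 0.5700.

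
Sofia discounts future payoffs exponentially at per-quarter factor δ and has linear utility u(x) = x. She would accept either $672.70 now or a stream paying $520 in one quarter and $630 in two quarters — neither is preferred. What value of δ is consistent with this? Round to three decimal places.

The stream is worth 520δ + 630δ² today, so 520δ + 630δ² = 672.70.
That is, 630δ² + 520δ − 672.70 = 0, a quadratic in δ.
The positive root is δ = [−520 + √(520² + 4·630·672.70)] / (2·630) = (−520 + 1402.000)/1260 ≈ 0.700.

δ ≈ 0.700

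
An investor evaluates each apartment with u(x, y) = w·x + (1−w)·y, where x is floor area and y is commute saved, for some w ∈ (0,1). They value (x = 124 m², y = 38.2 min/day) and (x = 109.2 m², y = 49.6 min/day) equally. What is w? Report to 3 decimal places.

w = 0.435

Indifference: w·124 + (1−w)·38.2 = w·109.2 + (1−w)·49.6.
Collecting terms: w·14.8 = (1−w)·11.4.
The marginal rate of substitution is 11.4/14.8, so w = 11.4/(14.8+11.4) = 0.435.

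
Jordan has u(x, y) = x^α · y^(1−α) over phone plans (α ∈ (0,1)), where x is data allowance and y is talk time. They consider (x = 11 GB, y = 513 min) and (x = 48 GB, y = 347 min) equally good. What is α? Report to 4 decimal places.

α ≈ 0.2097

The Cobb–Douglas utilities coincide, so 11^α·513^(1−α) = 48^α·347^(1−α).
Taking logs: α·ln 11 + (1−α)·ln 513 = α·ln 48 + (1−α)·ln 347, i.e. α·-1.4733057 = (1−α)·-0.3909511.
Thus α·(-1.8642568) = -0.3909511, so α = -0.3909511/-1.8642568 ≈ 0.2097.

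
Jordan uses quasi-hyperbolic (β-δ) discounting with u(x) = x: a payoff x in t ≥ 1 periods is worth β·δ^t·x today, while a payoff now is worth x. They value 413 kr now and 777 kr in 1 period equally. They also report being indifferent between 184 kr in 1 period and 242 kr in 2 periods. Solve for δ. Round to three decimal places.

δ ≈ 0.760

The second indifference involves only future payoffs, so β cancels: β·δ^1·184 = β·δ^2·242, giving δ = 184/242 = 0.76033.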